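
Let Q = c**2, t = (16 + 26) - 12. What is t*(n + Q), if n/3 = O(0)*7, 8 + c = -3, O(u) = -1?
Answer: 3000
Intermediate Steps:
c = -11 (c = -8 - 3 = -11)
t = 30 (t = 42 - 12 = 30)
n = -21 (n = 3*(-1*7) = 3*(-7) = -21)
Q = 121 (Q = (-11)**2 = 121)
t*(n + Q) = 30*(-21 + 121) = 30*100 = 3000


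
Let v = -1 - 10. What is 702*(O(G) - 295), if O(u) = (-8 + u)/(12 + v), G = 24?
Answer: -195858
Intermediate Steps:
v = -11
O(u) = -8 + u (O(u) = (-8 + u)/(12 - 11) = (-8 + u)/1 = (-8 + u)*1 = -8 + u)
702*(O(G) - 295) = 702*((-8 + 24) - 295) = 702*(16 - 295) = 702*(-279) = -195858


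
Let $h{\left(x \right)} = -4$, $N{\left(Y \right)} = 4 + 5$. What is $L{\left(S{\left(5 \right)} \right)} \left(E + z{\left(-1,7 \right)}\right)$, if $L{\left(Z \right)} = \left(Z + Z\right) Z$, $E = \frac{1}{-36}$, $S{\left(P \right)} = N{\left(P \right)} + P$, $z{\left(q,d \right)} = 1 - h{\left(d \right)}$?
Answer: $\frac{17542}{9} \approx 1949.1$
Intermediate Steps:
$N{\left(Y \right)} = 9$
$z{\left(q,d \right)} = 5$ ($z{\left(q,d \right)} = 1 - -4 = 1 + 4 = 5$)
$S{\left(P \right)} = 9 + P$
$E = - \frac{1}{36} \approx -0.027778$
$L{\left(Z \right)} = 2 Z^{2}$ ($L{\left(Z \right)} = 2 Z Z = 2 Z^{2}$)
$L{\left(S{\left(5 \right)} \right)} \left(E + z{\left(-1,7 \right)}\right) = 2 \left(9 + 5\right)^{2} \left(- \frac{1}{36} + 5\right) = 2 \cdot 14^{2} \cdot \frac{179}{36} = 2 \cdot 196 \cdot \frac{179}{36} = 392 \cdot \frac{179}{36} = \frac{17542}{9}$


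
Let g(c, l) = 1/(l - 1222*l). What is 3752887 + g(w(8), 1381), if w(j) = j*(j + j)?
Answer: 6328121812286/1686201 ≈ 3.7529e+6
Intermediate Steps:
w(j) = 2*j**2 (w(j) = j*(2*j) = 2*j**2)
g(c, l) = -1/(1221*l) (g(c, l) = 1/(-1221*l) = -1/(1221*l))
3752887 + g(w(8), 1381) = 3752887 - 1/1221/1381 = 3752887 - 1/1221*1/1381 = 3752887 - 1/1686201 = 6328121812286/1686201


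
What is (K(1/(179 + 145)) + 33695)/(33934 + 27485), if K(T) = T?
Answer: 10917181/19899756 ≈ 0.54861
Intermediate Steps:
(K(1/(179 + 145)) + 33695)/(33934 + 27485) = (1/(179 + 145) + 33695)/(33934 + 27485) = (1/324 + 33695)/61419 = (1/324 + 33695)*(1/61419) = (10917181/324)*(1/61419) = 10917181/19899756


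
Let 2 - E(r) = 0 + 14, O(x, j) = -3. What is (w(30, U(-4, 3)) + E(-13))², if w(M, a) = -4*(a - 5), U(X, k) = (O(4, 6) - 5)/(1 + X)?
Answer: 64/9 ≈ 7.1111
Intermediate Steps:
E(r) = -12 (E(r) = 2 - (0 + 14) = 2 - 1*14 = 2 - 14 = -12)
U(X, k) = -8/(1 + X) (U(X, k) = (-3 - 5)/(1 + X) = -8/(1 + X))
w(M, a) = 20 - 4*a (w(M, a) = -4*(-5 + a) = 20 - 4*a)
(w(30, U(-4, 3)) + E(-13))² = ((20 - (-32)/(1 - 4)) - 12)² = ((20 - (-32)/(-3)) - 12)² = ((20 - (-32)*(-1)/3) - 12)² = ((20 - 4*8/3) - 12)² = ((20 - 32/3) - 12)² = (28/3 - 12)² = (-8/3)² = 64/9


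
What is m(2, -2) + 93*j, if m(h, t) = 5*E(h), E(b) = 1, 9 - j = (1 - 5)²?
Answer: -646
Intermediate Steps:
j = -7 (j = 9 - (1 - 5)² = 9 - 1*(-4)² = 9 - 1*16 = 9 - 16 = -7)
m(h, t) = 5 (m(h, t) = 5*1 = 5)
m(2, -2) + 93*j = 5 + 93*(-7) = 5 - 651 = -646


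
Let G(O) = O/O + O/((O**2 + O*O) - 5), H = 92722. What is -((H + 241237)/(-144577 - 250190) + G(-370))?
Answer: -1100190838/7205682051 ≈ -0.15268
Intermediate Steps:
G(O) = 1 + O/(-5 + 2*O**2) (G(O) = 1 + O/((O**2 + O**2) - 5) = 1 + O/(2*O**2 - 5) = 1 + O/(-5 + 2*O**2))
-((H + 241237)/(-144577 - 250190) + G(-370)) = -((92722 + 241237)/(-144577 - 250190) + (-5 - 370 + 2*(-370)**2)/(-5 + 2*(-370)**2)) = -(333959/(-394767) + (-5 - 370 + 2*136900)/(-5 + 2*136900)) = -(333959*(-1/394767) + (-5 - 370 + 273800)/(-5 + 273800)) = -(-333959/394767 + 273425/273795) = -(-333959/394767 + (1/273795)*273425) = -(-333959/394767 + 54685/54759) = -1*1100190838/7205682051 = -1100190838/7205682051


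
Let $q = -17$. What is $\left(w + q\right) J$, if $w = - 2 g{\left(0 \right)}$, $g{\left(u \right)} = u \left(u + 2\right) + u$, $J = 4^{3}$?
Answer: $-1088$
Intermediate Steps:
$J = 64$
$g{\left(u \right)} = u + u \left(2 + u\right)$ ($g{\left(u \right)} = u \left(2 + u\right) + u = u + u \left(2 + u\right)$)
$w = 0$ ($w = - 2 \cdot 0 \left(3 + 0\right) = - 2 \cdot 0 \cdot 3 = \left(-2\right) 0 = 0$)
$\left(w + q\right) J = \left(0 - 17\right) 64 = \left(-17\right) 64 = -1088$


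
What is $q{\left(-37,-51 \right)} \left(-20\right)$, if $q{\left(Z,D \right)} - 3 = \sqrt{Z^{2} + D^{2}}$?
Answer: $-60 - 20 \sqrt{3970} \approx -1320.2$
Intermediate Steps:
$q{\left(Z,D \right)} = 3 + \sqrt{D^{2} + Z^{2}}$ ($q{\left(Z,D \right)} = 3 + \sqrt{Z^{2} + D^{2}} = 3 + \sqrt{D^{2} + Z^{2}}$)
$q{\left(-37,-51 \right)} \left(-20\right) = \left(3 + \sqrt{\left(-51\right)^{2} + \left(-37\right)^{2}}\right) \left(-20\right) = \left(3 + \sqrt{2601 + 1369}\right) \left(-20\right) = \left(3 + \sqrt{3970}\right) \left(-20\right) = -60 - 20 \sqrt{3970}$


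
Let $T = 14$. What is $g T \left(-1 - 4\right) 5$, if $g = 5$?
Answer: $-1750$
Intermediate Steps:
$g T \left(-1 - 4\right) 5 = 5 \cdot 14 \left(-1 - 4\right) 5 = 70 \left(\left(-5\right) 5\right) = 70 \left(-25\right) = -1750$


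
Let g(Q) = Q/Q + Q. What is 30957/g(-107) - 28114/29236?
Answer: -113504867/387377 ≈ -293.01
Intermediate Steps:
g(Q) = 1 + Q
30957/g(-107) - 28114/29236 = 30957/(1 - 107) - 28114/29236 = 30957/(-106) - 28114*1/29236 = 30957*(-1/106) - 14057/14618 = -30957/106 - 14057/14618 = -113504867/387377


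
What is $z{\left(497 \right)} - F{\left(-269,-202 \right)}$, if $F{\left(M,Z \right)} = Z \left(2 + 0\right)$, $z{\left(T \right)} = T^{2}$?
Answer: $247413$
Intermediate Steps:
$F{\left(M,Z \right)} = 2 Z$ ($F{\left(M,Z \right)} = Z 2 = 2 Z$)
$z{\left(497 \right)} - F{\left(-269,-202 \right)} = 497^{2} - 2 \left(-202\right) = 247009 - -404 = 247009 + 404 = 247413$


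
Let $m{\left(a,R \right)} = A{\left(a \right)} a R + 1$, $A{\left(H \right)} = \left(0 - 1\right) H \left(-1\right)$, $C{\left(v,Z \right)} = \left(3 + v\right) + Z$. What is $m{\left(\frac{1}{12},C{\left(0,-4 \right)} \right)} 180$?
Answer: $\frac{715}{4} \approx 178.75$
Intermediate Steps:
$C{\left(v,Z \right)} = 3 + Z + v$
$A{\left(H \right)} = H$ ($A{\left(H \right)} = \left(0 - 1\right) H \left(-1\right) = - H \left(-1\right) = H$)
$m{\left(a,R \right)} = 1 + R a^{2}$ ($m{\left(a,R \right)} = a a R + 1 = a^{2} R + 1 = R a^{2} + 1 = 1 + R a^{2}$)
$m{\left(\frac{1}{12},C{\left(0,-4 \right)} \right)} 180 = \left(1 + \left(3 - 4 + 0\right) \left(\frac{1}{12}\right)^{2}\right) 180 = \left(1 - \left(\frac{1}{12}\right)^{2}\right) 180 = \left(1 - \frac{1}{144}\right) 180 = \frac{143}{144} \cdot 180 = \frac{715}{4}$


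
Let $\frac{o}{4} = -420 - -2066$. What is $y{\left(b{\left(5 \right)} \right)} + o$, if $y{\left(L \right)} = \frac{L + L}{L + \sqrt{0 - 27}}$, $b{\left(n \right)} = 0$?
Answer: $6584$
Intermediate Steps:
$o = 6584$ ($o = 4 \left(-420 - -2066\right) = 4 \left(-420 + 2066\right) = 4 \cdot 1646 = 6584$)
$y{\left(L \right)} = \frac{2 L}{L + 3 i \sqrt{3}}$ ($y{\left(L \right)} = \frac{2 L}{L + \sqrt{-27}} = \frac{2 L}{L + 3 i \sqrt{3}}$)
$y{\left(b{\left(5 \right)} \right)} + o = 2 \cdot 0 \frac{1}{0 + 3 i \sqrt{3}} + 6584 = 2 \cdot 0 \frac{1}{3 i \sqrt{3}} + 6584 = 2 \cdot 0 \left(- \frac{i \sqrt{3}}{9}\right) + 6584 = 0 + 6584 = 6584$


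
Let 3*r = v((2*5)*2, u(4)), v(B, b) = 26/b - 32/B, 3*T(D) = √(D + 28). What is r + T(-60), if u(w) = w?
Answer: 49/30 + 4*I*√2/3 ≈ 1.6333 + 1.8856*I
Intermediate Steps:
T(D) = √(28 + D)/3 (T(D) = √(D + 28)/3 = √(28 + D)/3)
v(B, b) = -32/B + 26/b
r = 49/30 (r = (-32/((2*5)*2) + 26/4)/3 = (-32/(10*2) + 26*(¼))/3 = (-32/20 + 13/2)/3 = (-32*1/20 + 13/2)/3 = (-8/5 + 13/2)/3 = (⅓)*(49/10) = 49/30 ≈ 1.6333)
r + T(-60) = 49/30 + √(28 - 60)/3 = 49/30 + √(-32)/3 = 49/30 + (4*I*√2)/3 = 49/30 + 4*I*√2/3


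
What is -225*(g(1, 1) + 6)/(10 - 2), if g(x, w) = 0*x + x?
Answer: -1575/8 ≈ -196.88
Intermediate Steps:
g(x, w) = x (g(x, w) = 0 + x = x)
-225*(g(1, 1) + 6)/(10 - 2) = -225*(1 + 6)/(10 - 2) = -1575/8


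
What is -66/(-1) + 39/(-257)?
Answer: 16923/257 ≈ 65.848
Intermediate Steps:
-66/(-1) + 39/(-257) = -66*(-1) + 39*(-1/257) = 66 - 39/257 = 16923/257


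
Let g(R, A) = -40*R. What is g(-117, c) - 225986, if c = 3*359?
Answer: -221306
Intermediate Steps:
c = 1077
g(-117, c) - 225986 = -40*(-117) - 225986 = 4680 - 225986 = -221306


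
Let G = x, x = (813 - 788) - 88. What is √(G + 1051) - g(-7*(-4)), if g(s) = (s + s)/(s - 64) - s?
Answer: 266/9 + 2*√247 ≈ 60.988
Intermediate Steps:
x = -63 (x = 25 - 88 = -63)
G = -63
g(s) = -s + 2*s/(-64 + s) (g(s) = (2*s)/(-64 + s) - s = 2*s/(-64 + s) - s = -s + 2*s/(-64 + s))
√(G + 1051) - g(-7*(-4)) = √(-63 + 1051) - (-7*(-4))*(66 - (-7)*(-4))/(-64 - 7*(-4)) = √988 - 28*(66 - 1*28)/(-64 + 28) = 2*√247 - 28*(66 - 28)/(-36) = 2*√247 - 28*(-1)*38/36 = 2*√247 - 1*(-266/9) = 2*√247 + 266/9 = 266/9 + 2*√247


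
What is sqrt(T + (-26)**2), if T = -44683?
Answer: I*sqrt(44007) ≈ 209.78*I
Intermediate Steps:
sqrt(T + (-26)**2) = sqrt(-44683 + (-26)**2) = sqrt(-44683 + 676) = sqrt(-44007) = I*sqrt(44007)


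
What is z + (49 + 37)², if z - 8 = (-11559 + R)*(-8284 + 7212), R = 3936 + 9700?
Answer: -2219140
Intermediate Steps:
R = 13636
z = -2226536 (z = 8 + (-11559 + 13636)*(-8284 + 7212) = 8 + 2077*(-1072) = 8 - 2226544 = -2226536)
z + (49 + 37)² = -2226536 + (49 + 37)² = -2226536 + 86² = -2226536 + 7396 = -2219140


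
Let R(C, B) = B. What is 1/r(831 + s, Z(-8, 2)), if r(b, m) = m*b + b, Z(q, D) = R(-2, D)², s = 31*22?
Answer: 1/7565 ≈ 0.00013219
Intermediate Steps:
s = 682
Z(q, D) = D²
r(b, m) = b + b*m (r(b, m) = b*m + b = b + b*m)
1/r(831 + s, Z(-8, 2)) = 1/((831 + 682)*(1 + 2²)) = 1/(1513*(1 + 4)) = 1/(1513*5) = 1/7565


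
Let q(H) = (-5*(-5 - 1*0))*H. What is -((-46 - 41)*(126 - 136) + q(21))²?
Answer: -1946025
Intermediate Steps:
q(H) = 25*H (q(H) = (-5*(-5 + 0))*H = (-5*(-5))*H = 25*H)
-((-46 - 41)*(126 - 136) + q(21))² = -((-46 - 41)*(126 - 136) + 25*21)² = -(-87*(-10) + 525)² = -(870 + 525)² = -1*1395² = -1*1946025 = -1946025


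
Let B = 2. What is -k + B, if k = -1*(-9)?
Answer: -7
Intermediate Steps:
k = 9
-k + B = -1*9 + 2 = -9 + 2 = -7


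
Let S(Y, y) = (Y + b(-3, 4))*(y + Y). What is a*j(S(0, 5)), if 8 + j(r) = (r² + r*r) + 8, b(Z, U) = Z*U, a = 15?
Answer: 108000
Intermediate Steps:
b(Z, U) = U*Z
S(Y, y) = (-12 + Y)*(Y + y) (S(Y, y) = (Y + 4*(-3))*(y + Y) = (Y - 12)*(Y + y) = (-12 + Y)*(Y + y))
j(r) = 2*r² (j(r) = -8 + ((r² + r*r) + 8) = -8 + ((r² + r²) + 8) = -8 + (2*r² + 8) = -8 + (8 + 2*r²) = 2*r²)
a*j(S(0, 5)) = 15*(2*(0² - 12*0 - 12*5 + 0*5)²) = 15*(2*(0 + 0 - 60 + 0)²) = 15*(2*(-60)²) = 15*(2*3600) = 15*7200 = 108000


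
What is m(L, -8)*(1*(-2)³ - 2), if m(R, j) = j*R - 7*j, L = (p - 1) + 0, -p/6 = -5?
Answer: 1760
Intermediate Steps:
p = 30 (p = -6*(-5) = 30)
L = 29 (L = (30 - 1) + 0 = 29 + 0 = 29)
m(R, j) = -7*j + R*j (m(R, j) = R*j - 7*j = -7*j + R*j)
m(L, -8)*(1*(-2)³ - 2) = (-8*(-7 + 29))*(1*(-2)³ - 2) = (-8*22)*(1*(-8) - 2) = -176*(-8 - 2) = -176*(-10) = 1760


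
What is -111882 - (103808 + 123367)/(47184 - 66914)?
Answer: -441440937/3946 ≈ -1.1187e+5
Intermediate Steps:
-111882 - (103808 + 123367)/(47184 - 66914) = -111882 - 227175/(-19730) = -111882 - 227175*(-1)/19730 = -111882 - 1*(-45435/3946) = -111882 + 45435/3946 = -441440937/3946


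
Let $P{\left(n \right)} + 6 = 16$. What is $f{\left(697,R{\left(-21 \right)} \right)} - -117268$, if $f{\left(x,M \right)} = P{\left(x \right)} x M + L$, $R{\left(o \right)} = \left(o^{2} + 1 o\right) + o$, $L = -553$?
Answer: $2897745$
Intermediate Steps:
$P{\left(n \right)} = 10$ ($P{\left(n \right)} = -6 + 16 = 10$)
$R{\left(o \right)} = o^{2} + 2 o$ ($R{\left(o \right)} = \left(o^{2} + o\right) + o = \left(o + o^{2}\right) + o = o^{2} + 2 o$)
$f{\left(x,M \right)} = -553 + 10 M x$ ($f{\left(x,M \right)} = 10 x M - 553 = 10 M x - 553 = -553 + 10 M x$)
$f{\left(697,R{\left(-21 \right)} \right)} - -117268 = \left(-553 + 10 \left(- 21 \left(2 - 21\right)\right) 697\right) - -117268 = \left(-553 + 10 \left(\left(-21\right) \left(-19\right)\right) 697\right) + 117268 = \left(-553 + 10 \cdot 399 \cdot 697\right) + 117268 = \left(-553 + 2781030\right) + 117268 = 2780477 + 117268 = 2897745$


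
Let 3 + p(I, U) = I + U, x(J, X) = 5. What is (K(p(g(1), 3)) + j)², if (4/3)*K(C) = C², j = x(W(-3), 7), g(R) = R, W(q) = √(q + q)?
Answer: 529/16 ≈ 33.063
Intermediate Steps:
W(q) = √2*√q (W(q) = √(2*q) = √2*√q)
p(I, U) = -3 + I + U (p(I, U) = -3 + (I + U) = -3 + I + U)
j = 5
K(C) = 3*C²/4
(K(p(g(1), 3)) + j)² = (3*(-3 + 1 + 3)²/4 + 5)² = ((¾)*1² + 5)² = ((¾)*1 + 5)² = (¾ + 5)² = (23/4)² = 529/16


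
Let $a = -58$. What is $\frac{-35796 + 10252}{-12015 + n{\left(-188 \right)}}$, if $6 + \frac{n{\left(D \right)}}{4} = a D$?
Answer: $- \frac{25544}{31577} \approx -0.80894$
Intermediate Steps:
$n{\left(D \right)} = -24 - 232 D$ ($n{\left(D \right)} = -24 + 4 \left(- 58 D\right) = -24 - 232 D$)
$\frac{-35796 + 10252}{-12015 + n{\left(-188 \right)}} = \frac{-35796 + 10252}{-12015 - -43592} = - \frac{25544}{-12015 + \left(-24 + 43616\right)} = - \frac{25544}{-12015 + 43592} = - \frac{25544}{31577}$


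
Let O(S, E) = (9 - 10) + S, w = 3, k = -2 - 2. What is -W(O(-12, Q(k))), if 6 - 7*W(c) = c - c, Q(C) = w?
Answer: -6/7 ≈ -0.85714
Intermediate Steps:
k = -4
Q(C) = 3
O(S, E) = -1 + S
W(c) = 6/7 (W(c) = 6/7 - (c - c)/7 = 6/7 - 1/7*0 = 6/7 + 0 = 6/7)
-W(O(-12, Q(k))) = -1*6/7 = -6/7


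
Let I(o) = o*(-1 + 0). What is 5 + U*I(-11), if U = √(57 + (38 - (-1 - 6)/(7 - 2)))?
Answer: 5 + 11*√2410/5 ≈ 113.00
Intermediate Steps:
I(o) = -o (I(o) = o*(-1) = -o)
U = √2410/5 (U = √(57 + (38 - (-7)/5)) = √(57 + (38 - 1*(-7/5))) = √(57 + (38 + 7/5)) = √(57 + 197/5) = √(482/5) = √2410/5 ≈ 9.8183)
5 + U*I(-11) = 5 + (√2410/5)*(-1*(-11)) = 5 + (√2410/5)*11 = 5 + 11*√2410/5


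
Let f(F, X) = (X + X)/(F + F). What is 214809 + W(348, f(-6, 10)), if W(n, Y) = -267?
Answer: 214542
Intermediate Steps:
f(F, X) = X/F (f(F, X) = (2*X)/((2*F)) = (2*X)*(1/(2*F)) = X/F)
214809 + W(348, f(-6, 10)) = 214809 - 267 = 214542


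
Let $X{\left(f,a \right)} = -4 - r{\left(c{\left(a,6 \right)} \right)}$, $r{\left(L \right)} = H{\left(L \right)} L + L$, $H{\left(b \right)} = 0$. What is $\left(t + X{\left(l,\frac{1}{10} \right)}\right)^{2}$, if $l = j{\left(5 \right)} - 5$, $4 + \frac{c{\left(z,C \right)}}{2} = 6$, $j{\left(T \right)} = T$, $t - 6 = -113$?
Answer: $13225$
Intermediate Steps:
$t = -107$ ($t = 6 - 113 = -107$)
$c{\left(z,C \right)} = 4$ ($c{\left(z,C \right)} = -8 + 2 \cdot 6 = -8 + 12 = 4$)
$r{\left(L \right)} = L$ ($r{\left(L \right)} = 0 L + L = 0 + L = L$)
$l = 0$ ($l = 5 - 5 = 0$)
$X{\left(f,a \right)} = -8$ ($X{\left(f,a \right)} = -4 - 4 = -8$)
$\left(t + X{\left(l,\frac{1}{10} \right)}\right)^{2} = \left(-107 - 8\right)^{2} = \left(-115\right)^{2} = 13225$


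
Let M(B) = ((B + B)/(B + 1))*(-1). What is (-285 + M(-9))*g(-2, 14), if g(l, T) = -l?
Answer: -1149/2 ≈ -574.50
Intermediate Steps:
M(B) = -2*B/(1 + B) (M(B) = ((2*B)/(1 + B))*(-1) = (2*B/(1 + B))*(-1) = -2*B/(1 + B))
(-285 + M(-9))*g(-2, 14) = (-285 - 2*(-9)/(1 - 9))*(-1*(-2)) = (-285 - 2*(-9)/(-8))*2 = (-285 - 2*(-9)*(-1/8))*2 = (-285 - 9/4)*2 = -1149/4*2 = -1149/2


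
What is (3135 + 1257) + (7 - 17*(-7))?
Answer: 4518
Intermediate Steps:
(3135 + 1257) + (7 - 17*(-7)) = 4392 + (7 + 119) = 4392 + 126 = 4518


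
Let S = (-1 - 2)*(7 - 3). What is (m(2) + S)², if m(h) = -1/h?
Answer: 625/4 ≈ 156.25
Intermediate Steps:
S = -12 (S = -3*4 = -12)
(m(2) + S)² = (-1/2 - 12)² = (-1*½ - 12)² = (-½ - 12)² = (-25/2)² = 625/4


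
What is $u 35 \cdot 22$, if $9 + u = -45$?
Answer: $-41580$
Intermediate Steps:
$u = -54$ ($u = -9 - 45 = -54$)
$u 35 \cdot 22 = \left(-54\right) 35 \cdot 22 = \left(-1890\right) 22 = -41580$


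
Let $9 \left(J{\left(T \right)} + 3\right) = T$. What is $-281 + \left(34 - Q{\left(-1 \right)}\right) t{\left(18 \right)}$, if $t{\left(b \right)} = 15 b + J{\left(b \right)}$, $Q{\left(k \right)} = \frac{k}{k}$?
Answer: $8596$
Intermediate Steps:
$Q{\left(k \right)} = 1$
$J{\left(T \right)} = -3 + \frac{T}{9}$
$t{\left(b \right)} = -3 + \frac{136 b}{9}$ ($t{\left(b \right)} = 15 b + \left(-3 + \frac{b}{9}\right) = -3 + \frac{136 b}{9}$)
$-281 + \left(34 - Q{\left(-1 \right)}\right) t{\left(18 \right)} = -281 + \left(34 - 1\right) \left(-3 + \frac{136}{9} \cdot 18\right) = -281 + \left(34 - 1\right) \left(-3 + 272\right) = -281 + 33 \cdot 269 = -281 + 8877 = 8596$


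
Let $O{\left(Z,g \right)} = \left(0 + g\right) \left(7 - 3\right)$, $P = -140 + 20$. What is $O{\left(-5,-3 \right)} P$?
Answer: $1440$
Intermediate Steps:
$P = -120$
$O{\left(Z,g \right)} = 4 g$ ($O{\left(Z,g \right)} = g 4 = 4 g$)
$O{\left(-5,-3 \right)} P = 4 \left(-3\right) \left(-120\right) = \left(-12\right) \left(-120\right) = 1440$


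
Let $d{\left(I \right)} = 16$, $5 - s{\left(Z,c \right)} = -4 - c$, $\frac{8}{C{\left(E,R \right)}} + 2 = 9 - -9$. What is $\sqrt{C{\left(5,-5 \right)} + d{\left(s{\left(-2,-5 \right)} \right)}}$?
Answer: $\frac{\sqrt{66}}{2} \approx 4.062$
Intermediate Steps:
$C{\left(E,R \right)} = \frac{1}{2}$ ($C{\left(E,R \right)} = \frac{8}{-2 + \left(9 - -9\right)} = \frac{8}{-2 + \left(9 + 9\right)} = \frac{8}{-2 + 18} = \frac{8}{16} = 8 \cdot \frac{1}{16} = \frac{1}{2}$)
$s{\left(Z,c \right)} = 9 + c$ ($s{\left(Z,c \right)} = 5 - \left(-4 - c\right) = 5 + \left(4 + c\right) = 9 + c$)
$\sqrt{C{\left(5,-5 \right)} + d{\left(s{\left(-2,-5 \right)} \right)}} = \sqrt{\frac{1}{2} + 16} = \sqrt{\frac{33}{2}} = \frac{\sqrt{66}}{2}$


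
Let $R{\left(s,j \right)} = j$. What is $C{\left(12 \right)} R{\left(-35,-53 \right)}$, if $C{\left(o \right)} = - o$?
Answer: $636$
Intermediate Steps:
$C{\left(12 \right)} R{\left(-35,-53 \right)} = \left(-1\right) 12 \left(-53\right) = \left(-12\right) \left(-53\right) = 636$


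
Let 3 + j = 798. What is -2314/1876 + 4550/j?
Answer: 669617/149142 ≈ 4.4898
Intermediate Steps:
j = 795 (j = -3 + 798 = 795)
-2314/1876 + 4550/j = -2314/1876 + 4550/795 = -2314*1/1876 + 4550*(1/795) = -1157/938 + 910/159 = 669617/149142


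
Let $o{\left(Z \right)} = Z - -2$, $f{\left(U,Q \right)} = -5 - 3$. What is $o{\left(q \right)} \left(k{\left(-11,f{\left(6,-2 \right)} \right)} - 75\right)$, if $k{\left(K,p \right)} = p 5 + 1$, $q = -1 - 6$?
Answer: $570$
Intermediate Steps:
$f{\left(U,Q \right)} = -8$
$q = -7$ ($q = -1 - 6 = -7$)
$o{\left(Z \right)} = 2 + Z$ ($o{\left(Z \right)} = Z + \left(-1 + 3\right) = Z + 2 = 2 + Z$)
$k{\left(K,p \right)} = 1 + 5 p$ ($k{\left(K,p \right)} = 5 p + 1 = 1 + 5 p$)
$o{\left(q \right)} \left(k{\left(-11,f{\left(6,-2 \right)} \right)} - 75\right) = \left(2 - 7\right) \left(\left(1 + 5 \left(-8\right)\right) - 75\right) = - 5 \left(\left(1 - 40\right) - 75\right) = - 5 \left(-39 - 75\right) = \left(-5\right) \left(-114\right) = 570$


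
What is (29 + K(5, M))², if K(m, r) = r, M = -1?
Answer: 784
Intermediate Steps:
(29 + K(5, M))² = (29 - 1)² = 28² = 784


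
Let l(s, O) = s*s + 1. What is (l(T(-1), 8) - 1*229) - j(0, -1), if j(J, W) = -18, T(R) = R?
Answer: -209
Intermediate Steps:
l(s, O) = 1 + s² (l(s, O) = s² + 1 = 1 + s²)
(l(T(-1), 8) - 1*229) - j(0, -1) = ((1 + (-1)²) - 1*229) - 1*(-18) = ((1 + 1) - 229) + 18 = (2 - 229) + 18 = -227 + 18 = -209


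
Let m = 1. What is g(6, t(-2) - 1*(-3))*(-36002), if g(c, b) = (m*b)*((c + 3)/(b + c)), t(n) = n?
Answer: -324018/7 ≈ -46288.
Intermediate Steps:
g(c, b) = b*(3 + c)/(b + c) (g(c, b) = (1*b)*((c + 3)/(b + c)) = b*((3 + c)/(b + c)) = b*(3 + c)/(b + c))
g(6, t(-2) - 1*(-3))*(-36002) = ((-2 - 1*(-3))*(3 + 6)/((-2 - 1*(-3)) + 6))*(-36002) = ((-2 + 3)*9/((-2 + 3) + 6))*(-36002) = (1*9/(1 + 6))*(-36002) = (1*9/7)*(-36002) = (1*(⅐)*9)*(-36002) = (9/7)*(-36002) = -324018/7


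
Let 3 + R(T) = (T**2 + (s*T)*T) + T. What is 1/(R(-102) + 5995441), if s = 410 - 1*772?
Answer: 1/2239492 ≈ 4.4653e-7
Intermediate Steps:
s = -362 (s = 410 - 772 = -362)
R(T) = -3 + T - 361*T**2 (R(T) = -3 + ((T**2 + (-362*T)*T) + T) = -3 + ((T**2 - 362*T**2) + T) = -3 + (-361*T**2 + T) = -3 + (T - 361*T**2) = -3 + T - 361*T**2)
1/(R(-102) + 5995441) = 1/((-3 - 102 - 361*(-102)**2) + 5995441) = 1/((-3 - 102 - 361*10404) + 5995441) = 1/((-3 - 102 - 3755844) + 5995441) = 1/(-3755949 + 5995441) = 1/2239492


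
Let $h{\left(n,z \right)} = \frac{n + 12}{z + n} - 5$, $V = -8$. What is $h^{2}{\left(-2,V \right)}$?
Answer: $36$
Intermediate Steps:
$h{\left(n,z \right)} = -5 + \frac{12 + n}{n + z}$ ($h{\left(n,z \right)} = \frac{12 + n}{n + z} - 5 = -5 + \frac{12 + n}{n + z}$)
$h^{2}{\left(-2,V \right)} = \left(\frac{12 - -40 - -8}{-2 - 8}\right)^{2} = \left(\frac{12 + 40 + 8}{-10}\right)^{2} = \left(\left(- \frac{1}{10}\right) 60\right)^{2} = \left(-6\right)^{2} = 36$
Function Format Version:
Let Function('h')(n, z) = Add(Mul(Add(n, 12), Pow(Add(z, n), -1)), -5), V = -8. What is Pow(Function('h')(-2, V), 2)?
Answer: 36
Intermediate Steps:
Function('h')(n, z) = Add(-5, Mul(Pow(Add(n, z), -1), Add(12, n))) (Function('h')(n, z) = Add(Mul(Add(12, n), Pow(Add(n, z), -1)), -5) = Add(Mul(Pow(Add(n, z), -1), Add(12, n)), -5) = Add(-5, Mul(Pow(Add(n, z), -1), Add(12, n))))
Pow(Function('h')(-2, V), 2) = Pow(Mul(Pow(Add(-2, -8), -1), Add(12, Mul(-5, -8), Mul(-4, -2))), 2) = Pow(Mul(Pow(-10, -1), Add(12, 40, 8)), 2) = Pow(Mul(Rational(-1, 10), 60), 2) = Pow(-6, 2) = 36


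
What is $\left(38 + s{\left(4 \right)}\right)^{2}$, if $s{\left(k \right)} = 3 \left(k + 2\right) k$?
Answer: $12100$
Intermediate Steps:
$s{\left(k \right)} = k \left(6 + 3 k\right)$ ($s{\left(k \right)} = 3 \left(2 + k\right) k = \left(6 + 3 k\right) k = k \left(6 + 3 k\right)$)
$\left(38 + s{\left(4 \right)}\right)^{2} = \left(38 + 3 \cdot 4 \left(2 + 4\right)\right)^{2} = \left(38 + 3 \cdot 4 \cdot 6\right)^{2} = \left(38 + 72\right)^{2} = 110^{2} = 12100$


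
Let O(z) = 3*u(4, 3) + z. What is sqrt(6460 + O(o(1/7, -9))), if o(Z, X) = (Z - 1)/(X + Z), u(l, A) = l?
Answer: sqrt(6219685)/31 ≈ 80.449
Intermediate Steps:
o(Z, X) = (-1 + Z)/(X + Z)
O(z) = 12 + z (O(z) = 3*4 + z = 12 + z)
sqrt(6460 + O(o(1/7, -9))) = sqrt(6460 + (12 + (-1 + 1/7)/(-9 + 1/7))) = sqrt(6460 + (12 - 6/7/(-62/7))) = sqrt(6460 + (12 - 7/62*(-6/7))) = sqrt(6460 + (12 + 3/31)) = sqrt(6460 + 375/31) = sqrt(200635/31) = sqrt(6219685)/31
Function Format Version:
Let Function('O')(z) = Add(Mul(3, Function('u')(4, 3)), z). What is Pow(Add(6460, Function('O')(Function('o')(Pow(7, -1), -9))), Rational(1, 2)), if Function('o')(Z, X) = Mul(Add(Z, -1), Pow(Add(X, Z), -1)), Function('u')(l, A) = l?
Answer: Mul(Rational(1, 31), Pow(6219685, Rational(1, 2))) ≈ 80.449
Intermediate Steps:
Function('o')(Z, X) = Mul(Pow(Add(X, Z), -1), Add(-1, Z)) (Function('o')(Z, X) = Mul(Add(-1, Z), Pow(Add(X, Z), -1)) = Mul(Pow(Add(X, Z), -1), Add(-1, Z)))
Function('O')(z) = Add(12, z) (Function('O')(z) = Add(Mul(3, 4), z) = Add(12, z))
Pow(Add(6460, Function('O')(Function('o')(Pow(7, -1), -9))), Rational(1, 2)) = Pow(Add(6460, Add(12, Mul(Pow(Add(-9, Pow(7, -1)), -1), Add(-1, Pow(7, -1))))), Rational(1, 2)) = Pow(Add(6460, Add(12, Mul(Pow(Add(-9, Rational(1, 7)), -1), Add(-1, Rational(1, 7))))), Rational(1, 2)) = Pow(Add(6460, Add(12, Mul(Pow(Rational(-62, 7), -1), Rational(-6, 7)))), Rational(1, 2)) = Pow(Add(6460, Add(12, Mul(Rational(-7, 62), Rational(-6, 7)))), Rational(1, 2)) = Pow(Add(6460, Add(12, Rational(3, 31))), Rational(1, 2)) = Pow(Add(6460, Rational(375, 31)), Rational(1, 2)) = Pow(Rational(200635, 31), Rational(1, 2)) = Mul(Rational(1, 31), Pow(6219685, Rational(1, 2)))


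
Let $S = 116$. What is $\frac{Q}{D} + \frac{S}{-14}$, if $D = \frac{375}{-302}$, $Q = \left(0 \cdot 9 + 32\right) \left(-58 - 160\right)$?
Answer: $\frac{14725514}{2625} \approx 5609.7$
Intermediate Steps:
$Q = -6976$ ($Q = \left(0 + 32\right) \left(-218\right) = 32 \left(-218\right) = -6976$)
$D = - \frac{375}{302}$ ($D = 375 \left(- \frac{1}{302}\right) = - \frac{375}{302} \approx -1.2417$)
$\frac{Q}{D} + \frac{S}{-14} = - \frac{6976}{- \frac{375}{302}} + \frac{116}{-14} = \left(-6976\right) \left(- \frac{302}{375}\right) + 116 \left(- \frac{1}{14}\right) = \frac{2106752}{375} - \frac{58}{7} = \frac{14725514}{2625}$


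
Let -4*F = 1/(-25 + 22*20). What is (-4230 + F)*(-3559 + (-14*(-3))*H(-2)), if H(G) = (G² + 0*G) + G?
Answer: 4880151695/332 ≈ 1.4699e+7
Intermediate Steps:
H(G) = G + G² (H(G) = (G² + 0) + G = G² + G = G + G²)
F = -1/1660 (F = -1/(4*(-25 + 22*20)) = -1/(4*(-25 + 440)) = -¼/415 = -¼*1/415 = -1/1660 ≈ -0.00060241)
(-4230 + F)*(-3559 + (-14*(-3))*H(-2)) = (-4230 - 1/1660)*(-3559 + (-14*(-3))*(-2*(1 - 2))) = -7021801*(-3559 + 42*(-2*(-1)))/1660 = -7021801*(-3559 + 42*2)/1660 = -7021801*(-3559 + 84)/1660 = -7021801/1660*(-3475) = 4880151695/332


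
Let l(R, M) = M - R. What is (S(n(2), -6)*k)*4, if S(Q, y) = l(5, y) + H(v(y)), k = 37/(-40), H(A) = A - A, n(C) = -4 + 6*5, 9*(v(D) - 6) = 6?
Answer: 407/10 ≈ 40.700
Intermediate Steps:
v(D) = 20/3 (v(D) = 6 + (1/9)*6 = 6 + 2/3 = 20/3)
n(C) = 26 (n(C) = -4 + 30 = 26)
H(A) = 0
k = -37/40 (k = 37*(-1/40) = -37/40 ≈ -0.92500)
S(Q, y) = -5 + y (S(Q, y) = (y - 1*5) + 0 = (y - 5) + 0 = (-5 + y) + 0 = -5 + y)
(S(n(2), -6)*k)*4 = ((-5 - 6)*(-37/40))*4 = -11*(-37/40)*4 = (407/40)*4 = 407/10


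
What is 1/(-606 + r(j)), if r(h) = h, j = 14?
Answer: -1/592 ≈ -0.0016892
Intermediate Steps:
1/(-606 + r(j)) = 1/(-606 + 14) = 1/(-592) = -1/592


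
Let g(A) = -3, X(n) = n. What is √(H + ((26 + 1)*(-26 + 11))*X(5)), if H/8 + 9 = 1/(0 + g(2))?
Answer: I*√18897/3 ≈ 45.822*I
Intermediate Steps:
H = -224/3 (H = -72 + 8/(0 - 3) = -72 + 8/(-3) = -72 + 8*(-⅓) = -72 - 8/3 = -224/3 ≈ -74.667)
√(H + ((26 + 1)*(-26 + 11))*X(5)) = √(-224/3 + ((26 + 1)*(-26 + 11))*5) = √(-224/3 + (27*(-15))*5) = √(-224/3 - 405*5) = √(-224/3 - 2025) = √(-6299/3) = I*√18897/3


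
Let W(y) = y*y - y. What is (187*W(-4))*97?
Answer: 362780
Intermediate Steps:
W(y) = y² - y
(187*W(-4))*97 = (187*(-4*(-1 - 4)))*97 = (187*(-4*(-5)))*97 = (187*20)*97 = 3740*97 = 362780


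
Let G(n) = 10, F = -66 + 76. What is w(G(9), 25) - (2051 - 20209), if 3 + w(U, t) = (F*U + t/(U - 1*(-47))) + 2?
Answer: 1040674/57 ≈ 18257.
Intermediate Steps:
F = 10
w(U, t) = -1 + 10*U + t/(47 + U) (w(U, t) = -3 + ((10*U + t/(U - 1*(-47))) + 2) = -3 + ((10*U + t/(U + 47)) + 2) = -3 + ((10*U + t/(47 + U)) + 2) = -3 + (2 + 10*U + t/(47 + U)) = -1 + 10*U + t/(47 + U))
w(G(9), 25) - (2051 - 20209) = (-47 + 25 + 10*10**2 + 469*10)/(47 + 10) - (2051 - 20209) = (-47 + 25 + 10*100 + 4690)/57 - 1*(-18158) = (-47 + 25 + 1000 + 4690)/57 + 18158 = (1/57)*5668 + 18158 = 5668/57 + 18158 = 1040674/57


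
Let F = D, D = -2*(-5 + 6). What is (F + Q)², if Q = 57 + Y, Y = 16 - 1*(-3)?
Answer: 5476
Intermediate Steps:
Y = 19 (Y = 16 + 3 = 19)
Q = 76 (Q = 57 + 19 = 76)
D = -2 (D = -2*1 = -2)
F = -2
(F + Q)² = (-2 + 76)² = 74² = 5476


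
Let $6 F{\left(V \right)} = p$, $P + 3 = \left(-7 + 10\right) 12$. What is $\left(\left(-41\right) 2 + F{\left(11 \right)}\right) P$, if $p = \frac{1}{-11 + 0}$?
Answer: $- \frac{5413}{2} \approx -2706.5$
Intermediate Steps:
$P = 33$ ($P = -3 + \left(-7 + 10\right) 12 = -3 + 3 \cdot 12 = -3 + 36 = 33$)
$p = - \frac{1}{11}$ ($p = \frac{1}{-11} = - \frac{1}{11} \approx -0.090909$)
$F{\left(V \right)} = - \frac{1}{66}$ ($F{\left(V \right)} = \frac{1}{6} \left(- \frac{1}{11}\right) = - \frac{1}{66}$)
$\left(\left(-41\right) 2 + F{\left(11 \right)}\right) P = \left(\left(-41\right) 2 - \frac{1}{66}\right) 33 = \left(-82 - \frac{1}{66}\right) 33 = \left(- \frac{5413}{66}\right) 33 = - \frac{5413}{2}$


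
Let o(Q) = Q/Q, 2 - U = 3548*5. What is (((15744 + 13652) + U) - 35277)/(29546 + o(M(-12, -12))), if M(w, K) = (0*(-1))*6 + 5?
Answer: -7873/9849 ≈ -0.79937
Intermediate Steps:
U = -17738 (U = 2 - 3548*5 = 2 - 1*17740 = 2 - 17740 = -17738)
M(w, K) = 5 (M(w, K) = 0*6 + 5 = 0 + 5 = 5)
o(Q) = 1
(((15744 + 13652) + U) - 35277)/(29546 + o(M(-12, -12))) = (((15744 + 13652) - 17738) - 35277)/(29546 + 1) = ((29396 - 17738) - 35277)/29547 = (11658 - 35277)*(1/29547) = -23619*1/29547 = -7873/9849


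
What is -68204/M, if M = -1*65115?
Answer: 68204/65115 ≈ 1.0474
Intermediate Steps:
M = -65115
-68204/M = -68204/(-65115) = -68204*(-1/65115) = 68204/65115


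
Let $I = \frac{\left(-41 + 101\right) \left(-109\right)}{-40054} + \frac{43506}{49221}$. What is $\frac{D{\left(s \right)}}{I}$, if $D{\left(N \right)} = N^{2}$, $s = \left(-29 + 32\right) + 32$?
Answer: $\frac{134171387175}{114694148} \approx 1169.8$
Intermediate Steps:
$s = 35$ ($s = 3 + 32 = 35$)
$I = \frac{114694148}{109527663}$ ($I = 60 \left(-109\right) \left(- \frac{1}{40054}\right) + 43506 \cdot \frac{1}{49221} = \left(-6540\right) \left(- \frac{1}{40054}\right) + \frac{4834}{5469} = \frac{3270}{20027} + \frac{4834}{5469} = \frac{114694148}{109527663} \approx 1.0472$)
$\frac{D{\left(s \right)}}{I} = \frac{35^{2}}{\frac{114694148}{109527663}} = 1225 \cdot \frac{109527663}{114694148} = \frac{134171387175}{114694148}$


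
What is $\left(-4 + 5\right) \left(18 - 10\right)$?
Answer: $8$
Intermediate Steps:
$\left(-4 + 5\right) \left(18 - 10\right) = 1 \cdot 8 = 8$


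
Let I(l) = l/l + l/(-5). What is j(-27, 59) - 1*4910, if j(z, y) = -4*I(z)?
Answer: -24678/5 ≈ -4935.6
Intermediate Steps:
I(l) = 1 - l/5 (I(l) = 1 + l*(-⅕) = 1 - l/5)
j(z, y) = -4 + 4*z/5 (j(z, y) = -4*(1 - z/5) = -(4 - 4*z/5) = -4 + 4*z/5)
j(-27, 59) - 1*4910 = (-4 + (⅘)*(-27)) - 1*4910 = (-4 - 108/5) - 4910 = -128/5 - 4910 = -24678/5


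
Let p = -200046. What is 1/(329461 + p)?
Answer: 1/129415 ≈ 7.7271e-6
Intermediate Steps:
1/(329461 + p) = 1/(329461 - 200046) = 1/129415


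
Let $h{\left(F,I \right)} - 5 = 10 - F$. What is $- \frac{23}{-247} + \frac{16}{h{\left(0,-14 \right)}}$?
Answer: $\frac{4297}{3705} \approx 1.1598$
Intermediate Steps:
$h{\left(F,I \right)} = 15 - F$ ($h{\left(F,I \right)} = 5 - \left(-10 + F\right) = 15 - F$)
$- \frac{23}{-247} + \frac{16}{h{\left(0,-14 \right)}} = - \frac{23}{-247} + \frac{16}{15 - 0} = \left(-23\right) \left(- \frac{1}{247}\right) + \frac{16}{15 + 0} = \frac{23}{247} + \frac{16}{15} = \frac{4297}{3705}$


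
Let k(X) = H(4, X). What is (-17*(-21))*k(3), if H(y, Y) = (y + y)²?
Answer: 22848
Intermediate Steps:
H(y, Y) = 4*y² (H(y, Y) = (2*y)² = 4*y²)
k(X) = 64 (k(X) = 4*4² = 4*16 = 64)
(-17*(-21))*k(3) = -17*(-21)*64 = 357*64 = 22848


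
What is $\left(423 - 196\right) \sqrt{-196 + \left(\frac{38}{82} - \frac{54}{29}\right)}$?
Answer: $\frac{227 i \sqrt{279066623}}{1189} \approx 3189.3 i$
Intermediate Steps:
$\left(423 - 196\right) \sqrt{-196 + \left(\frac{38}{82} - \frac{54}{29}\right)} = 227 \sqrt{-196 + \left(38 \cdot \frac{1}{82} - \frac{54}{29}\right)} = 227 \sqrt{-196 + \left(\frac{19}{41} - \frac{54}{29}\right)} = 227 \sqrt{-196 - \frac{1663}{1189}} = 227 \sqrt{- \frac{234707}{1189}} = 227 \frac{i \sqrt{279066623}}{1189} = \frac{227 i \sqrt{279066623}}{1189}$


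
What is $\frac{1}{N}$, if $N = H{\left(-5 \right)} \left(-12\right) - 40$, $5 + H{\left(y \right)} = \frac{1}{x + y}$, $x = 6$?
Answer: $\frac{1}{8} \approx 0.125$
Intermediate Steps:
$H{\left(y \right)} = -5 + \frac{1}{6 + y}$
$N = 8$ ($N = \frac{-29 - -25}{6 - 5} \left(-12\right) - 40 = \frac{-29 + 25}{1} \left(-12\right) - 40 = 1 \left(-4\right) \left(-12\right) - 40 = \left(-4\right) \left(-12\right) - 40 = 48 - 40 = 8$)
$\frac{1}{N} = \frac{1}{8}$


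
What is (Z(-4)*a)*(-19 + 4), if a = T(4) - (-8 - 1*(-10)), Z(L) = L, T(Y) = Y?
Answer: 120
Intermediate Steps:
a = 2 (a = 4 - (-8 - 1*(-10)) = 4 - (-8 + 10) = 4 - 1*2 = 4 - 2 = 2)
(Z(-4)*a)*(-19 + 4) = (-4*2)*(-19 + 4) = -8*(-15) = 120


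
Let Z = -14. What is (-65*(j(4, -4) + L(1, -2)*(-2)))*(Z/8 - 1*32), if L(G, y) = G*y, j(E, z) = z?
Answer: 0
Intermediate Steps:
(-65*(j(4, -4) + L(1, -2)*(-2)))*(Z/8 - 1*32) = (-65*(-4 + (1*(-2))*(-2)))*(-14/8 - 1*32) = (-65*(-4 - 2*(-2)))*(-14*1/8 - 32) = (-65*(-4 + 4))*(-7/4 - 32) = -65*0*(-135/4) = 0*(-135/4) = 0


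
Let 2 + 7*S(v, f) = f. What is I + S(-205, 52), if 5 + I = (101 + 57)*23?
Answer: 25453/7 ≈ 3636.1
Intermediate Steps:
S(v, f) = -2/7 + f/7
I = 3629 (I = -5 + (101 + 57)*23 = -5 + 158*23 = -5 + 3634 = 3629)
I + S(-205, 52) = 3629 + (-2/7 + (⅐)*52) = 3629 + (-2/7 + 52/7) = 3629 + 50/7 = 25453/7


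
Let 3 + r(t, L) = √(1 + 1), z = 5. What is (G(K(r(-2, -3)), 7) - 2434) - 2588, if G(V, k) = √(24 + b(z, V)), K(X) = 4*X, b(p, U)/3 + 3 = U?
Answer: -5022 + I*√(21 - 12*√2) ≈ -5022.0 + 2.0073*I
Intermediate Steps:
b(p, U) = -9 + 3*U
r(t, L) = -3 + √2 (r(t, L) = -3 + √(1 + 1) = -3 + √2)
G(V, k) = √(15 + 3*V) (G(V, k) = √(24 + (-9 + 3*V)) = √(15 + 3*V))
(G(K(r(-2, -3)), 7) - 2434) - 2588 = (√(15 + 3*(4*(-3 + √2))) - 2434) - 2588 = (√(15 + 3*(-12 + 4*√2)) - 2434) - 2588 = (√(15 + (-36 + 12*√2)) - 2434) - 2588 = (√(-21 + 12*√2) - 2434) - 2588 = (-2434 + √(-21 + 12*√2)) - 2588 = -5022 + √(-21 + 12*√2)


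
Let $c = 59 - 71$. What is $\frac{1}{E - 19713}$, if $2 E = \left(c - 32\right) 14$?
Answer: $- \frac{1}{20021} \approx -4.9948 \cdot 10^{-5}$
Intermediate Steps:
$c = -12$ ($c = 59 - 71 = -12$)
$E = -308$ ($E = \frac{\left(-12 - 32\right) 14}{2} = \frac{\left(-44\right) 14}{2} = \frac{1}{2} \left(-616\right) = -308$)
$\frac{1}{E - 19713} = \frac{1}{-308 - 19713} = \frac{1}{-20021} = - \frac{1}{20021}$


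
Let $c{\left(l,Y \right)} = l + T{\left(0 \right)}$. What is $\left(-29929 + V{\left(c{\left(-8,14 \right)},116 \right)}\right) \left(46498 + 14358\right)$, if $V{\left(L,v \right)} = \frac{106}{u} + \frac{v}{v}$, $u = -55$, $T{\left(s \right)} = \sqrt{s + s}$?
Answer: $- \frac{100177860976}{55} \approx -1.8214 \cdot 10^{9}$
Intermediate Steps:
$T{\left(s \right)} = \sqrt{2} \sqrt{s}$ ($T{\left(s \right)} = \sqrt{2 s} = \sqrt{2} \sqrt{s}$)
$c{\left(l,Y \right)} = l$ ($c{\left(l,Y \right)} = l + \sqrt{2} \sqrt{0} = l + \sqrt{2} \cdot 0 = l + 0 = l$)
$V{\left(L,v \right)} = - \frac{51}{55}$ ($V{\left(L,v \right)} = \frac{106}{-55} + \frac{v}{v} = 106 \left(- \frac{1}{55}\right) + 1 = - \frac{106}{55} + 1 = - \frac{51}{55}$)
$\left(-29929 + V{\left(c{\left(-8,14 \right)},116 \right)}\right) \left(46498 + 14358\right) = \left(-29929 - \frac{51}{55}\right) \left(46498 + 14358\right) = \left(- \frac{1646146}{55}\right) 60856 = - \frac{100177860976}{55}$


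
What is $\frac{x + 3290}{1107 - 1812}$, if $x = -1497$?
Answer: $- \frac{1793}{705} \approx -2.5433$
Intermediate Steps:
$\frac{x + 3290}{1107 - 1812} = \frac{-1497 + 3290}{1107 - 1812} = \frac{1793}{-705} = 1793 \left(- \frac{1}{705}\right) = - \frac{1793}{705}$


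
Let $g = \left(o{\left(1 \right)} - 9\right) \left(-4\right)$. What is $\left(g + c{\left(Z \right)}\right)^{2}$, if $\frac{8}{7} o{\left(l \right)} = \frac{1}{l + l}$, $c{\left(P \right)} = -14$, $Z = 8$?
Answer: $\frac{6561}{16} \approx 410.06$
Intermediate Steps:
$o{\left(l \right)} = \frac{7}{16 l}$ ($o{\left(l \right)} = \frac{7}{8 \left(l + l\right)} = \frac{7}{8 \cdot 2 l} = \frac{7 \frac{1}{2 l}}{8} = \frac{7}{16 l}$)
$g = \frac{137}{4}$ ($g = \left(\frac{7}{16 \cdot 1} - 9\right) \left(-4\right) = \left(\frac{7}{16} \cdot 1 - 9\right) \left(-4\right) = \left(\frac{7}{16} - 9\right) \left(-4\right) = \left(- \frac{137}{16}\right) \left(-4\right) = \frac{137}{4} \approx 34.25$)
$\left(g + c{\left(Z \right)}\right)^{2} = \left(\frac{137}{4} - 14\right)^{2} = \left(\frac{81}{4}\right)^{2} = \frac{6561}{16}$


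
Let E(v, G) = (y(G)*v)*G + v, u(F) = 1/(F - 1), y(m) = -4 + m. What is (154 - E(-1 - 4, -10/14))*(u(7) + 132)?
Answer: 1138748/49 ≈ 23240.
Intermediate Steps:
u(F) = 1/(-1 + F)
E(v, G) = v + G*v*(-4 + G) (E(v, G) = ((-4 + G)*v)*G + v = (v*(-4 + G))*G + v = G*v*(-4 + G) + v = v + G*v*(-4 + G))
(154 - E(-1 - 4, -10/14))*(u(7) + 132) = (154 - (-1 - 4)*(1 + (-10/14)*(-4 - 10/14)))*(1/(-1 + 7) + 132) = (154 - (-5)*(1 + (-10*1/14)*(-4 - 10*1/14)))*(1/6 + 132) = (154 - (-5)*(1 - 5*(-4 - 5/7)/7))*(⅙ + 132) = (154 - (-5)*(1 - 5/7*(-33/7)))*(793/6) = (154 - (-5)*(1 + 165/49))*(793/6) = (154 - (-5)*214/49)*(793/6) = (154 - 1*(-1070/49))*(793/6) = (154 + 1070/49)*(793/6) = (8616/49)*(793/6) = 1138748/49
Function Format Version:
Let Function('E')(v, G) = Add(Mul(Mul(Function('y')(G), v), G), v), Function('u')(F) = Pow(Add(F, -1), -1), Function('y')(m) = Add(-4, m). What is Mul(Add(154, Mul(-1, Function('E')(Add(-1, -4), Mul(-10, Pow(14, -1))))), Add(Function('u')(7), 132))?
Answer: Rational(1138748, 49) ≈ 23240.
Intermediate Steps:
Function('u')(F) = Pow(Add(-1, F), -1)
Function('E')(v, G) = Add(v, Mul(G, v, Add(-4, G))) (Function('E')(v, G) = Add(Mul(Mul(Add(-4, G), v), G), v) = Add(Mul(Mul(v, Add(-4, G)), G), v) = Add(Mul(G, v, Add(-4, G)), v) = Add(v, Mul(G, v, Add(-4, G))))
Mul(Add(154, Mul(-1, Function('E')(Add(-1, -4), Mul(-10, Pow(14, -1))))), Add(Function('u')(7), 132)) = Mul(Add(154, Mul(-1, Mul(Add(-1, -4), Add(1, Mul(Mul(-10, Pow(14, -1)), Add(-4, Mul(-10, Pow(14, -1)))))))), Add(Pow(Add(-1, 7), -1), 132)) = Mul(Add(154, Mul(-1, Mul(-5, Add(1, Mul(Mul(-10, Rational(1, 14)), Add(-4, Mul(-10, Rational(1, 14)))))))), Add(Pow(6, -1), 132)) = Mul(Add(154, Mul(-1, Mul(-5, Add(1, Mul(Rational(-5, 7), Add(-4, Rational(-5, 7))))))), Add(Rational(1, 6), 132)) = Mul(Add(154, Mul(-1, Mul(-5, Add(1, Mul(Rational(-5, 7), Rational(-33, 7)))))), Rational(793, 6)) = Mul(Add(154, Mul(-1, Mul(-5, Add(1, Rational(165, 49))))), Rational(793, 6)) = Mul(Add(154, Mul(-1, Mul(-5, Rational(214, 49)))), Rational(793, 6)) = Mul(Add(154, Mul(-1, Rational(-1070, 49))), Rational(793, 6)) = Mul(Add(154, Rational(1070, 49)), Rational(793, 6)) = Mul(Rational(8616, 49), Rational(793, 6)) = Rational(1138748, 49)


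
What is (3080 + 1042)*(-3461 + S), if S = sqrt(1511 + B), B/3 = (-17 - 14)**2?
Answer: -14266242 + 53586*sqrt(26) ≈ -1.3993e+7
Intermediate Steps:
B = 2883 (B = 3*(-17 - 14)**2 = 3*(-31)**2 = 3*961 = 2883)
S = 13*sqrt(26) (S = sqrt(1511 + 2883) = sqrt(4394) = 13*sqrt(26) ≈ 66.287)
(3080 + 1042)*(-3461 + S) = (3080 + 1042)*(-3461 + 13*sqrt(26)) = 4122*(-3461 + 13*sqrt(26)) = -14266242 + 53586*sqrt(26)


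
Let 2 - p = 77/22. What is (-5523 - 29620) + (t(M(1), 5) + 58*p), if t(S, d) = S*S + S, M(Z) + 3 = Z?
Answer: -35228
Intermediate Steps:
M(Z) = -3 + Z
p = -3/2 (p = 2 - 77/22 = 2 - 1*7/2 = 2 - 7/2 = -3/2 ≈ -1.5000)
t(S, d) = S + S**2 (t(S, d) = S**2 + S = S + S**2)
(-5523 - 29620) + (t(M(1), 5) + 58*p) = (-5523 - 29620) + ((-3 + 1)*(1 + (-3 + 1)) + 58*(-3/2)) = -35143 + (-2*(1 - 2) - 87) = -35143 + (-2*(-1) - 87) = -35143 + (2 - 87) = -35143 - 85 = -35228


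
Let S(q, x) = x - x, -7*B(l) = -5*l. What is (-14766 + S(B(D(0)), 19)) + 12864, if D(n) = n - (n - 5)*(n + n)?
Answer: -1902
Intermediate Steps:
D(n) = n - 2*n*(-5 + n) (D(n) = n - (-5 + n)*2*n = n - 2*n*(-5 + n))
B(l) = 5*l/7 (B(l) = -(-5)*l/7 = 5*l/7)
S(q, x) = 0
(-14766 + S(B(D(0)), 19)) + 12864 = (-14766 + 0) + 12864 = -14766 + 12864 = -1902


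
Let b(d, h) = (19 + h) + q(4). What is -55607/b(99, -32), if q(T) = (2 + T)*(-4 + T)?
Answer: 55607/13 ≈ 4277.5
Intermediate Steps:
q(T) = (-4 + T)*(2 + T)
b(d, h) = 19 + h (b(d, h) = (19 + h) + (-8 + 4² - 2*4) = (19 + h) + (-8 + 16 - 8) = (19 + h) + 0 = 19 + h)
-55607/b(99, -32) = -55607/(19 - 32) = -55607/(-13) = -55607*(-1/13) = 55607/13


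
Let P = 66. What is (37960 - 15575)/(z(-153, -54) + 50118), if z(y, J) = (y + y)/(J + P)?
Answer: 8954/20037 ≈ 0.44687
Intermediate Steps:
z(y, J) = 2*y/(66 + J) (z(y, J) = (y + y)/(J + 66) = (2*y)/(66 + J) = 2*y/(66 + J))
(37960 - 15575)/(z(-153, -54) + 50118) = (37960 - 15575)/(2*(-153)/(66 - 54) + 50118) = 22385/(2*(-153)/12 + 50118) = 22385/(2*(-153)*(1/12) + 50118) = 22385/(-51/2 + 50118) = 22385/(100185/2) = 22385*(2/100185) = 8954/20037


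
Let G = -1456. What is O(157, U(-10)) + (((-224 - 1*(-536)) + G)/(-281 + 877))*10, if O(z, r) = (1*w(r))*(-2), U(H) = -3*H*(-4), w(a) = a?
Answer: 32900/149 ≈ 220.81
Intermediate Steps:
U(H) = 12*H
O(z, r) = -2*r (O(z, r) = (1*r)*(-2) = r*(-2) = -2*r)
O(157, U(-10)) + (((-224 - 1*(-536)) + G)/(-281 + 877))*10 = -24*(-10) + (((-224 - 1*(-536)) - 1456)/(-281 + 877))*10 = -2*(-120) + (((-224 + 536) - 1456)/596)*10 = 240 + ((312 - 1456)*(1/596))*10 = 240 - 1144*1/596*10 = 240 - 286/149*10 = 240 - 2860/149 = 32900/149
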